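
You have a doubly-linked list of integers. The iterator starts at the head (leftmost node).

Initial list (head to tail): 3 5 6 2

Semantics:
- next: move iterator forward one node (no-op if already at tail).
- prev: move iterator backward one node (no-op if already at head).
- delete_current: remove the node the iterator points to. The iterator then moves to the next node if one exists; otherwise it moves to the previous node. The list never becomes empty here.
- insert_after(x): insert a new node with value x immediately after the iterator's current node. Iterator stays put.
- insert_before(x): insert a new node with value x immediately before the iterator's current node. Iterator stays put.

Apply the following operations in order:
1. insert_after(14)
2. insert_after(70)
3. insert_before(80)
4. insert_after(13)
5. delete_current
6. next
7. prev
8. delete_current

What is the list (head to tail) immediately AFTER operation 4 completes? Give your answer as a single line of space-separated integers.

After 1 (insert_after(14)): list=[3, 14, 5, 6, 2] cursor@3
After 2 (insert_after(70)): list=[3, 70, 14, 5, 6, 2] cursor@3
After 3 (insert_before(80)): list=[80, 3, 70, 14, 5, 6, 2] cursor@3
After 4 (insert_after(13)): list=[80, 3, 13, 70, 14, 5, 6, 2] cursor@3

Answer: 80 3 13 70 14 5 6 2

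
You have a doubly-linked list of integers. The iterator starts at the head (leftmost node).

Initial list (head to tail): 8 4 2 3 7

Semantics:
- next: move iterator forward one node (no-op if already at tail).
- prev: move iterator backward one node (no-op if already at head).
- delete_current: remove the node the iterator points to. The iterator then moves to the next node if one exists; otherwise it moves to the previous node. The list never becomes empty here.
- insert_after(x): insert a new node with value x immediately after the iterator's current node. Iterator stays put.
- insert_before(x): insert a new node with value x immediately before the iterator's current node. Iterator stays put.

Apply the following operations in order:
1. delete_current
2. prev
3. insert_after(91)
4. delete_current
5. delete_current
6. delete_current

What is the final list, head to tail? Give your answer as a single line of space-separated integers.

Answer: 3 7

Derivation:
After 1 (delete_current): list=[4, 2, 3, 7] cursor@4
After 2 (prev): list=[4, 2, 3, 7] cursor@4
After 3 (insert_after(91)): list=[4, 91, 2, 3, 7] cursor@4
After 4 (delete_current): list=[91, 2, 3, 7] cursor@91
After 5 (delete_current): list=[2, 3, 7] cursor@2
After 6 (delete_current): list=[3, 7] cursor@3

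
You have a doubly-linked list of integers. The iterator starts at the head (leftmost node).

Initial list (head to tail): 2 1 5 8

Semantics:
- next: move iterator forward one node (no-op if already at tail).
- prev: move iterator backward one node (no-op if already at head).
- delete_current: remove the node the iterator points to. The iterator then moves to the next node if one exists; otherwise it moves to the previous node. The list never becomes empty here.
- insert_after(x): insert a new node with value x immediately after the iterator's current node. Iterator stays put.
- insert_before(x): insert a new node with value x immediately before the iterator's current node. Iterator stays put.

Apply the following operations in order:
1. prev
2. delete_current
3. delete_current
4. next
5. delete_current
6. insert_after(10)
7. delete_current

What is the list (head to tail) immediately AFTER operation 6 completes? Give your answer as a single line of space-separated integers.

Answer: 5 10

Derivation:
After 1 (prev): list=[2, 1, 5, 8] cursor@2
After 2 (delete_current): list=[1, 5, 8] cursor@1
After 3 (delete_current): list=[5, 8] cursor@5
After 4 (next): list=[5, 8] cursor@8
After 5 (delete_current): list=[5] cursor@5
After 6 (insert_after(10)): list=[5, 10] cursor@5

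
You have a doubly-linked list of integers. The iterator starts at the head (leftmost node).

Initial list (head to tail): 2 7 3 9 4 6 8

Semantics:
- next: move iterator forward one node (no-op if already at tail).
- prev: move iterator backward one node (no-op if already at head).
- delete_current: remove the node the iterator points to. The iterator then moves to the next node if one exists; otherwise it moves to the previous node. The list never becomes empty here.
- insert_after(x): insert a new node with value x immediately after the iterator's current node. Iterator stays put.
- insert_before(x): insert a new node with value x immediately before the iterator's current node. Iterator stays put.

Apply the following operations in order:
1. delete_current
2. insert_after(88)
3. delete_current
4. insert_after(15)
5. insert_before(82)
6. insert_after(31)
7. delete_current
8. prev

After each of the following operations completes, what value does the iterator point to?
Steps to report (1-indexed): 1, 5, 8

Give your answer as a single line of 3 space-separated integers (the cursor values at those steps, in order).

After 1 (delete_current): list=[7, 3, 9, 4, 6, 8] cursor@7
After 2 (insert_after(88)): list=[7, 88, 3, 9, 4, 6, 8] cursor@7
After 3 (delete_current): list=[88, 3, 9, 4, 6, 8] cursor@88
After 4 (insert_after(15)): list=[88, 15, 3, 9, 4, 6, 8] cursor@88
After 5 (insert_before(82)): list=[82, 88, 15, 3, 9, 4, 6, 8] cursor@88
After 6 (insert_after(31)): list=[82, 88, 31, 15, 3, 9, 4, 6, 8] cursor@88
After 7 (delete_current): list=[82, 31, 15, 3, 9, 4, 6, 8] cursor@31
After 8 (prev): list=[82, 31, 15, 3, 9, 4, 6, 8] cursor@82

Answer: 7 88 82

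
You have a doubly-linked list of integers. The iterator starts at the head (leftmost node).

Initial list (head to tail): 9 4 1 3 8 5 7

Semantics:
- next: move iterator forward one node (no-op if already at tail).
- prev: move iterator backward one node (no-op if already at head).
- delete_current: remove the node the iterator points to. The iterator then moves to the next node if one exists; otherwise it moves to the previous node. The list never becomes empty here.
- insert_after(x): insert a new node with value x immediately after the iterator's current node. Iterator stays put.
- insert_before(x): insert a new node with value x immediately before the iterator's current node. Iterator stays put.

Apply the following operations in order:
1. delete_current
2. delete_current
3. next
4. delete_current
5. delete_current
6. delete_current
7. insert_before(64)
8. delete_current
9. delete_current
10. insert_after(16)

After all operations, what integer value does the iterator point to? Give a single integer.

Answer: 1

Derivation:
After 1 (delete_current): list=[4, 1, 3, 8, 5, 7] cursor@4
After 2 (delete_current): list=[1, 3, 8, 5, 7] cursor@1
After 3 (next): list=[1, 3, 8, 5, 7] cursor@3
After 4 (delete_current): list=[1, 8, 5, 7] cursor@8
After 5 (delete_current): list=[1, 5, 7] cursor@5
After 6 (delete_current): list=[1, 7] cursor@7
After 7 (insert_before(64)): list=[1, 64, 7] cursor@7
After 8 (delete_current): list=[1, 64] cursor@64
After 9 (delete_current): list=[1] cursor@1
After 10 (insert_after(16)): list=[1, 16] cursor@1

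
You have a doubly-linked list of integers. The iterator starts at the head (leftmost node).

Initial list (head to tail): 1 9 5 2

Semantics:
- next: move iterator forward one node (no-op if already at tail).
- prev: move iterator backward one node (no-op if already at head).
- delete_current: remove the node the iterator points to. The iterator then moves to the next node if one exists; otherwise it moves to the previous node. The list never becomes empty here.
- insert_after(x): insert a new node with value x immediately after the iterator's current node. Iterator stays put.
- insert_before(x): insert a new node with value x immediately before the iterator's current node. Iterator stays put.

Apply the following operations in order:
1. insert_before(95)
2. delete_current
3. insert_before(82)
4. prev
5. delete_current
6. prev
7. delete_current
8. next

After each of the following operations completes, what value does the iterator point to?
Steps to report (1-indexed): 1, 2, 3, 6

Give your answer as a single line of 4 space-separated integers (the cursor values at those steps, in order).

After 1 (insert_before(95)): list=[95, 1, 9, 5, 2] cursor@1
After 2 (delete_current): list=[95, 9, 5, 2] cursor@9
After 3 (insert_before(82)): list=[95, 82, 9, 5, 2] cursor@9
After 4 (prev): list=[95, 82, 9, 5, 2] cursor@82
After 5 (delete_current): list=[95, 9, 5, 2] cursor@9
After 6 (prev): list=[95, 9, 5, 2] cursor@95
After 7 (delete_current): list=[9, 5, 2] cursor@9
After 8 (next): list=[9, 5, 2] cursor@5

Answer: 1 9 9 95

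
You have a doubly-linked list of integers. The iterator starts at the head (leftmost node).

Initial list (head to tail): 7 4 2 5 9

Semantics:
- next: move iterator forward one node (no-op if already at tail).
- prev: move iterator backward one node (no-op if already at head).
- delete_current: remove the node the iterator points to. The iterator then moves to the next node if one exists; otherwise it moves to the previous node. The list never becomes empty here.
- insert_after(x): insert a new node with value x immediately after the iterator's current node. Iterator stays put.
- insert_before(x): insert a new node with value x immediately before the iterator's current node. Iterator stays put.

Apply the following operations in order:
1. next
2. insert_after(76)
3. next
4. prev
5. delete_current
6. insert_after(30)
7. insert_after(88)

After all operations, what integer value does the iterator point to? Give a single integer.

Answer: 76

Derivation:
After 1 (next): list=[7, 4, 2, 5, 9] cursor@4
After 2 (insert_after(76)): list=[7, 4, 76, 2, 5, 9] cursor@4
After 3 (next): list=[7, 4, 76, 2, 5, 9] cursor@76
After 4 (prev): list=[7, 4, 76, 2, 5, 9] cursor@4
After 5 (delete_current): list=[7, 76, 2, 5, 9] cursor@76
After 6 (insert_after(30)): list=[7, 76, 30, 2, 5, 9] cursor@76
After 7 (insert_after(88)): list=[7, 76, 88, 30, 2, 5, 9] cursor@76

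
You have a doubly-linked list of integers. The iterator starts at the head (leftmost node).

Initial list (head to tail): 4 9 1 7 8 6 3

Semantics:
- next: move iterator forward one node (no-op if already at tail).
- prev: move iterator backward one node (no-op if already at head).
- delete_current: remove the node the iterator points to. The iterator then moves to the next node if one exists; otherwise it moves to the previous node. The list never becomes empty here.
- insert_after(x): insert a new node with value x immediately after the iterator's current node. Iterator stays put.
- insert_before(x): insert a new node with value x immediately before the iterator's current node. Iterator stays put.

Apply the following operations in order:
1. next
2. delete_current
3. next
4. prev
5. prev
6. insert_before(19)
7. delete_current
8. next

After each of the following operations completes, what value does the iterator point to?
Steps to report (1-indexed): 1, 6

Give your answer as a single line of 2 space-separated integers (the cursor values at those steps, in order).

Answer: 9 4

Derivation:
After 1 (next): list=[4, 9, 1, 7, 8, 6, 3] cursor@9
After 2 (delete_current): list=[4, 1, 7, 8, 6, 3] cursor@1
After 3 (next): list=[4, 1, 7, 8, 6, 3] cursor@7
After 4 (prev): list=[4, 1, 7, 8, 6, 3] cursor@1
After 5 (prev): list=[4, 1, 7, 8, 6, 3] cursor@4
After 6 (insert_before(19)): list=[19, 4, 1, 7, 8, 6, 3] cursor@4
After 7 (delete_current): list=[19, 1, 7, 8, 6, 3] cursor@1
After 8 (next): list=[19, 1, 7, 8, 6, 3] cursor@7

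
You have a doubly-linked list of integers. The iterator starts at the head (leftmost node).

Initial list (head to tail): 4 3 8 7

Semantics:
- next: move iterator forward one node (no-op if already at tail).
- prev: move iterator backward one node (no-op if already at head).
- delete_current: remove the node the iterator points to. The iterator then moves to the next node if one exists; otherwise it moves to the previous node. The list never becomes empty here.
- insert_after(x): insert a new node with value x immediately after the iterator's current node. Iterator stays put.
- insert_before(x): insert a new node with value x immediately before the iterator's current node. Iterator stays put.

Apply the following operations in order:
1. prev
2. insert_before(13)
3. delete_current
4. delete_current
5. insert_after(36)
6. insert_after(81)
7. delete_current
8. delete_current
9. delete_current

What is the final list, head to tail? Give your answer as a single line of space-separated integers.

Answer: 13 7

Derivation:
After 1 (prev): list=[4, 3, 8, 7] cursor@4
After 2 (insert_before(13)): list=[13, 4, 3, 8, 7] cursor@4
After 3 (delete_current): list=[13, 3, 8, 7] cursor@3
After 4 (delete_current): list=[13, 8, 7] cursor@8
After 5 (insert_after(36)): list=[13, 8, 36, 7] cursor@8
After 6 (insert_after(81)): list=[13, 8, 81, 36, 7] cursor@8
After 7 (delete_current): list=[13, 81, 36, 7] cursor@81
After 8 (delete_current): list=[13, 36, 7] cursor@36
After 9 (delete_current): list=[13, 7] cursor@7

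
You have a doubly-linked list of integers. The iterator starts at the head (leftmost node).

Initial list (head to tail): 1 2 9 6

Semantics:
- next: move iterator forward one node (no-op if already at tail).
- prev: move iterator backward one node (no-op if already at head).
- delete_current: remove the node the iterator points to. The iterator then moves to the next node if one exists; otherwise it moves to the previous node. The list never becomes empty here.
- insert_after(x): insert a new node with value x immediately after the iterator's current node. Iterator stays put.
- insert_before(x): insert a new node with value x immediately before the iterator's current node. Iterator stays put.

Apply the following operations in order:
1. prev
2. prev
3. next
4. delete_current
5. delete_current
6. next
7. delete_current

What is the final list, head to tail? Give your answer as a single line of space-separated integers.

After 1 (prev): list=[1, 2, 9, 6] cursor@1
After 2 (prev): list=[1, 2, 9, 6] cursor@1
After 3 (next): list=[1, 2, 9, 6] cursor@2
After 4 (delete_current): list=[1, 9, 6] cursor@9
After 5 (delete_current): list=[1, 6] cursor@6
After 6 (next): list=[1, 6] cursor@6
After 7 (delete_current): list=[1] cursor@1

Answer: 1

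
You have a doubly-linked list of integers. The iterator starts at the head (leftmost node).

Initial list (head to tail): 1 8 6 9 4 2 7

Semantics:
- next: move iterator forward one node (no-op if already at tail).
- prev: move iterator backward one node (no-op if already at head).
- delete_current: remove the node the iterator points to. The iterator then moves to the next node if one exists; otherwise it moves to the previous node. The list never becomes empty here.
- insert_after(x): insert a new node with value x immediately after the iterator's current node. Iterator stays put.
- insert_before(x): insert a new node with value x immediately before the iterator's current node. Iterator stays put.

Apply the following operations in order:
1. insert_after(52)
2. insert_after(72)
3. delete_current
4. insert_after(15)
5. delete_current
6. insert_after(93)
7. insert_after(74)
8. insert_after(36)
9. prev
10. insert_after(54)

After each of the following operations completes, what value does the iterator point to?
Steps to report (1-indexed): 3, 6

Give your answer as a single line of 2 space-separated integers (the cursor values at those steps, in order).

Answer: 72 15

Derivation:
After 1 (insert_after(52)): list=[1, 52, 8, 6, 9, 4, 2, 7] cursor@1
After 2 (insert_after(72)): list=[1, 72, 52, 8, 6, 9, 4, 2, 7] cursor@1
After 3 (delete_current): list=[72, 52, 8, 6, 9, 4, 2, 7] cursor@72
After 4 (insert_after(15)): list=[72, 15, 52, 8, 6, 9, 4, 2, 7] cursor@72
After 5 (delete_current): list=[15, 52, 8, 6, 9, 4, 2, 7] cursor@15
After 6 (insert_after(93)): list=[15, 93, 52, 8, 6, 9, 4, 2, 7] cursor@15
After 7 (insert_after(74)): list=[15, 74, 93, 52, 8, 6, 9, 4, 2, 7] cursor@15
After 8 (insert_after(36)): list=[15, 36, 74, 93, 52, 8, 6, 9, 4, 2, 7] cursor@15
After 9 (prev): list=[15, 36, 74, 93, 52, 8, 6, 9, 4, 2, 7] cursor@15
After 10 (insert_after(54)): list=[15, 54, 36, 74, 93, 52, 8, 6, 9, 4, 2, 7] cursor@15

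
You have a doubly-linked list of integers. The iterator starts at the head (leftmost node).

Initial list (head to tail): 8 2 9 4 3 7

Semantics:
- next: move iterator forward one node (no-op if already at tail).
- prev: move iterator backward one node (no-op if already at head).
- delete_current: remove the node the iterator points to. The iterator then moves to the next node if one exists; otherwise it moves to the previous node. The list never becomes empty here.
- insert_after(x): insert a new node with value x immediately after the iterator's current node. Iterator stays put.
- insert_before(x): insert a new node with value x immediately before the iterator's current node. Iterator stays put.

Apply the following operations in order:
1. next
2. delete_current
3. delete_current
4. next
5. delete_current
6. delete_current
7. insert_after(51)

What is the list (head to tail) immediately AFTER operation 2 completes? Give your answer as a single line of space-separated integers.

After 1 (next): list=[8, 2, 9, 4, 3, 7] cursor@2
After 2 (delete_current): list=[8, 9, 4, 3, 7] cursor@9

Answer: 8 9 4 3 7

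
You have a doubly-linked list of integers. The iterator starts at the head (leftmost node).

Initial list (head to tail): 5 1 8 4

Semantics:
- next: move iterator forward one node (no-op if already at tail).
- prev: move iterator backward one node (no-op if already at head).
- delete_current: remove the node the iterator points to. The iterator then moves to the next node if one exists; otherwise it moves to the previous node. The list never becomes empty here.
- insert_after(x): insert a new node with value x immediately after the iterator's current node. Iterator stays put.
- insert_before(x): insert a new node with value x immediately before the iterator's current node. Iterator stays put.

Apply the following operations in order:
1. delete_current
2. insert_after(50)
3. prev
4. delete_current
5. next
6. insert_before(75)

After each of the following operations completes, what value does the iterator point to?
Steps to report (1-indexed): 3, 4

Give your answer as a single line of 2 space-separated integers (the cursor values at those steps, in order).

Answer: 1 50

Derivation:
After 1 (delete_current): list=[1, 8, 4] cursor@1
After 2 (insert_after(50)): list=[1, 50, 8, 4] cursor@1
After 3 (prev): list=[1, 50, 8, 4] cursor@1
After 4 (delete_current): list=[50, 8, 4] cursor@50
After 5 (next): list=[50, 8, 4] cursor@8
After 6 (insert_before(75)): list=[50, 75, 8, 4] cursor@8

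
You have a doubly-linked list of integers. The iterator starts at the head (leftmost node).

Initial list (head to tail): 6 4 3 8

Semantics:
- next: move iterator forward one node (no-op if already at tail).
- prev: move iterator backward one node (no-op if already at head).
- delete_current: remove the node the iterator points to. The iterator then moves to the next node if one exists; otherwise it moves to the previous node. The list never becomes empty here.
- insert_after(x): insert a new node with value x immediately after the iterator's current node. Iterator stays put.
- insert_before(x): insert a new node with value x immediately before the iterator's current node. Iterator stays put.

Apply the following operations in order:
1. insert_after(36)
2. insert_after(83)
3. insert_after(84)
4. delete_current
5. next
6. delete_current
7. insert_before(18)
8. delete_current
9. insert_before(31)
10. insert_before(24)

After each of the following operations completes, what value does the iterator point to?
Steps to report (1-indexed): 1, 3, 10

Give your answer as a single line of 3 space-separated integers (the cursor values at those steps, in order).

Answer: 6 6 4

Derivation:
After 1 (insert_after(36)): list=[6, 36, 4, 3, 8] cursor@6
After 2 (insert_after(83)): list=[6, 83, 36, 4, 3, 8] cursor@6
After 3 (insert_after(84)): list=[6, 84, 83, 36, 4, 3, 8] cursor@6
After 4 (delete_current): list=[84, 83, 36, 4, 3, 8] cursor@84
After 5 (next): list=[84, 83, 36, 4, 3, 8] cursor@83
After 6 (delete_current): list=[84, 36, 4, 3, 8] cursor@36
After 7 (insert_before(18)): list=[84, 18, 36, 4, 3, 8] cursor@36
After 8 (delete_current): list=[84, 18, 4, 3, 8] cursor@4
After 9 (insert_before(31)): list=[84, 18, 31, 4, 3, 8] cursor@4
After 10 (insert_before(24)): list=[84, 18, 31, 24, 4, 3, 8] cursor@4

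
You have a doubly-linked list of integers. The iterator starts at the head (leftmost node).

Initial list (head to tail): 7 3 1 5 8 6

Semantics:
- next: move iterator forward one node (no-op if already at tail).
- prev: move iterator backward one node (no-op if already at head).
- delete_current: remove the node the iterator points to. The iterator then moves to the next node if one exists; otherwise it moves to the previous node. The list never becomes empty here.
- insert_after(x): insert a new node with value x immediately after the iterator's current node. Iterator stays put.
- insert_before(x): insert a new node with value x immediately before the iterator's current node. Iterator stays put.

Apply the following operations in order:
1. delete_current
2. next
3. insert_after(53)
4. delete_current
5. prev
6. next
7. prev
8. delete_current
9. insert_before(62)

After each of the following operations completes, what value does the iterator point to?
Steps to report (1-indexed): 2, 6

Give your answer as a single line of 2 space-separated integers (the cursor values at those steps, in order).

After 1 (delete_current): list=[3, 1, 5, 8, 6] cursor@3
After 2 (next): list=[3, 1, 5, 8, 6] cursor@1
After 3 (insert_after(53)): list=[3, 1, 53, 5, 8, 6] cursor@1
After 4 (delete_current): list=[3, 53, 5, 8, 6] cursor@53
After 5 (prev): list=[3, 53, 5, 8, 6] cursor@3
After 6 (next): list=[3, 53, 5, 8, 6] cursor@53
After 7 (prev): list=[3, 53, 5, 8, 6] cursor@3
After 8 (delete_current): list=[53, 5, 8, 6] cursor@53
After 9 (insert_before(62)): list=[62, 53, 5, 8, 6] cursor@53

Answer: 1 53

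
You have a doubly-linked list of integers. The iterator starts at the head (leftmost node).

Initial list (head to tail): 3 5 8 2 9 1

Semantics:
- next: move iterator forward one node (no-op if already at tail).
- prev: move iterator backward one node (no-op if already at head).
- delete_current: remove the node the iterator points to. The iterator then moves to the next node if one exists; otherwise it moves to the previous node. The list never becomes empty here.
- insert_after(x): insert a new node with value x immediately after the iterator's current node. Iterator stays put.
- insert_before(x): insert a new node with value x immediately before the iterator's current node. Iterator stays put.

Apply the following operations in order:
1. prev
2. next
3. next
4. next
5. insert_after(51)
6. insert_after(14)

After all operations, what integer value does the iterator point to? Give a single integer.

Answer: 2

Derivation:
After 1 (prev): list=[3, 5, 8, 2, 9, 1] cursor@3
After 2 (next): list=[3, 5, 8, 2, 9, 1] cursor@5
After 3 (next): list=[3, 5, 8, 2, 9, 1] cursor@8
After 4 (next): list=[3, 5, 8, 2, 9, 1] cursor@2
After 5 (insert_after(51)): list=[3, 5, 8, 2, 51, 9, 1] cursor@2
After 6 (insert_after(14)): list=[3, 5, 8, 2, 14, 51, 9, 1] cursor@2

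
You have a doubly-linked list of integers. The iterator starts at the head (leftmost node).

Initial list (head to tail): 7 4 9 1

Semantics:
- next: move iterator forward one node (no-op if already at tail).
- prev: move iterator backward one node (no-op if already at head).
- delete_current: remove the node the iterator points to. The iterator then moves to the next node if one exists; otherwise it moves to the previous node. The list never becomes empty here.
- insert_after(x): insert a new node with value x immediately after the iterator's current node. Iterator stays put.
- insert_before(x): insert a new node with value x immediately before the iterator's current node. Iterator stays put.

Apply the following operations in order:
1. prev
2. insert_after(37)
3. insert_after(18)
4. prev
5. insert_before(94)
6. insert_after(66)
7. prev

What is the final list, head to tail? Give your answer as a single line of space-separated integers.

Answer: 94 7 66 18 37 4 9 1

Derivation:
After 1 (prev): list=[7, 4, 9, 1] cursor@7
After 2 (insert_after(37)): list=[7, 37, 4, 9, 1] cursor@7
After 3 (insert_after(18)): list=[7, 18, 37, 4, 9, 1] cursor@7
After 4 (prev): list=[7, 18, 37, 4, 9, 1] cursor@7
After 5 (insert_before(94)): list=[94, 7, 18, 37, 4, 9, 1] cursor@7
After 6 (insert_after(66)): list=[94, 7, 66, 18, 37, 4, 9, 1] cursor@7
After 7 (prev): list=[94, 7, 66, 18, 37, 4, 9, 1] cursor@94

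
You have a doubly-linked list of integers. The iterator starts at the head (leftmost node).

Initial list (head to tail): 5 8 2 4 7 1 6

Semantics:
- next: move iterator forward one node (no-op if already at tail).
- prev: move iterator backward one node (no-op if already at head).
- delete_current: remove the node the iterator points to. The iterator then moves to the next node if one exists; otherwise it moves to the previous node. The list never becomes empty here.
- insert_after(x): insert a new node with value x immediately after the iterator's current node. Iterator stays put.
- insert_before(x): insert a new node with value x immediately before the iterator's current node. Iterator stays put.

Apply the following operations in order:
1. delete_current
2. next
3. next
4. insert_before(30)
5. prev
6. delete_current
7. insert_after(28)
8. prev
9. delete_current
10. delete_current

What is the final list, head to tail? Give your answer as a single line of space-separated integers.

Answer: 8 28 7 1 6

Derivation:
After 1 (delete_current): list=[8, 2, 4, 7, 1, 6] cursor@8
After 2 (next): list=[8, 2, 4, 7, 1, 6] cursor@2
After 3 (next): list=[8, 2, 4, 7, 1, 6] cursor@4
After 4 (insert_before(30)): list=[8, 2, 30, 4, 7, 1, 6] cursor@4
After 5 (prev): list=[8, 2, 30, 4, 7, 1, 6] cursor@30
After 6 (delete_current): list=[8, 2, 4, 7, 1, 6] cursor@4
After 7 (insert_after(28)): list=[8, 2, 4, 28, 7, 1, 6] cursor@4
After 8 (prev): list=[8, 2, 4, 28, 7, 1, 6] cursor@2
After 9 (delete_current): list=[8, 4, 28, 7, 1, 6] cursor@4
After 10 (delete_current): list=[8, 28, 7, 1, 6] cursor@28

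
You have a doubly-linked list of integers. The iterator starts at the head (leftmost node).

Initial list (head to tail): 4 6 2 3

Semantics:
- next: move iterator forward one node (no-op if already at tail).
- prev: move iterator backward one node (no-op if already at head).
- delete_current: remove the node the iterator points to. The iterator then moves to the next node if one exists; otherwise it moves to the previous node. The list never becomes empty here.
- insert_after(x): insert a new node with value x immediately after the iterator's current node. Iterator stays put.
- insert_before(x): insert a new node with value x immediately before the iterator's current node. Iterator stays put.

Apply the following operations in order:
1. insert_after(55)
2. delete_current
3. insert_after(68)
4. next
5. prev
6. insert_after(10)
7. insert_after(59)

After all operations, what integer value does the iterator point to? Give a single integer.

After 1 (insert_after(55)): list=[4, 55, 6, 2, 3] cursor@4
After 2 (delete_current): list=[55, 6, 2, 3] cursor@55
After 3 (insert_after(68)): list=[55, 68, 6, 2, 3] cursor@55
After 4 (next): list=[55, 68, 6, 2, 3] cursor@68
After 5 (prev): list=[55, 68, 6, 2, 3] cursor@55
After 6 (insert_after(10)): list=[55, 10, 68, 6, 2, 3] cursor@55
After 7 (insert_after(59)): list=[55, 59, 10, 68, 6, 2, 3] cursor@55

Answer: 55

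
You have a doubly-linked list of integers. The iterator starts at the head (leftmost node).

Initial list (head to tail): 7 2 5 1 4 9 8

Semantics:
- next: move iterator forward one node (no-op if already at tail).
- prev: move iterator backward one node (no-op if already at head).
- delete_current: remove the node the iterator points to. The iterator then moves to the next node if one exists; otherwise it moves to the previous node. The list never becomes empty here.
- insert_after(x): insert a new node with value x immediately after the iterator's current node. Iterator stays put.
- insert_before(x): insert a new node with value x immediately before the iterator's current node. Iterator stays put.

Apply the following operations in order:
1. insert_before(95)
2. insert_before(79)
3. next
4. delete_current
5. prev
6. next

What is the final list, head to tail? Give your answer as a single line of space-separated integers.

After 1 (insert_before(95)): list=[95, 7, 2, 5, 1, 4, 9, 8] cursor@7
After 2 (insert_before(79)): list=[95, 79, 7, 2, 5, 1, 4, 9, 8] cursor@7
After 3 (next): list=[95, 79, 7, 2, 5, 1, 4, 9, 8] cursor@2
After 4 (delete_current): list=[95, 79, 7, 5, 1, 4, 9, 8] cursor@5
After 5 (prev): list=[95, 79, 7, 5, 1, 4, 9, 8] cursor@7
After 6 (next): list=[95, 79, 7, 5, 1, 4, 9, 8] cursor@5

Answer: 95 79 7 5 1 4 9 8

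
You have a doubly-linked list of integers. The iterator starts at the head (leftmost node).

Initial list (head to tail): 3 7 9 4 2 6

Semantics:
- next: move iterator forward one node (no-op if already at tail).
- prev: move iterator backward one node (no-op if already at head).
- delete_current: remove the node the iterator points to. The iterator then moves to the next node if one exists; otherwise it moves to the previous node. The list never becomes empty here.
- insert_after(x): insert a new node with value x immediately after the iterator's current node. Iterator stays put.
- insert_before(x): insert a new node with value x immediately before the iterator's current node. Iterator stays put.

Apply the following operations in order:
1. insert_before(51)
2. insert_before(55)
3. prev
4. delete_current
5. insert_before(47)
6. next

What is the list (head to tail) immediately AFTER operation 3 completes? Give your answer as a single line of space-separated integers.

After 1 (insert_before(51)): list=[51, 3, 7, 9, 4, 2, 6] cursor@3
After 2 (insert_before(55)): list=[51, 55, 3, 7, 9, 4, 2, 6] cursor@3
After 3 (prev): list=[51, 55, 3, 7, 9, 4, 2, 6] cursor@55

Answer: 51 55 3 7 9 4 2 6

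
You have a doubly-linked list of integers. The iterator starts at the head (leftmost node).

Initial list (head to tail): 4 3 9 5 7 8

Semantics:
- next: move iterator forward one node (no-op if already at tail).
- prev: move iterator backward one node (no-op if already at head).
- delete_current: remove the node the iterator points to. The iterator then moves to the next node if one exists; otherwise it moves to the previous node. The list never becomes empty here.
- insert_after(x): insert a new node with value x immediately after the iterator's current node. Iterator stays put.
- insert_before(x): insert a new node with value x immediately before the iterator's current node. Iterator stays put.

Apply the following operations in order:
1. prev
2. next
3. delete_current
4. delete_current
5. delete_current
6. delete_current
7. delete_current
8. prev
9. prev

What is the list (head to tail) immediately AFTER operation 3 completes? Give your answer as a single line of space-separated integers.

Answer: 4 9 5 7 8

Derivation:
After 1 (prev): list=[4, 3, 9, 5, 7, 8] cursor@4
After 2 (next): list=[4, 3, 9, 5, 7, 8] cursor@3
After 3 (delete_current): list=[4, 9, 5, 7, 8] cursor@9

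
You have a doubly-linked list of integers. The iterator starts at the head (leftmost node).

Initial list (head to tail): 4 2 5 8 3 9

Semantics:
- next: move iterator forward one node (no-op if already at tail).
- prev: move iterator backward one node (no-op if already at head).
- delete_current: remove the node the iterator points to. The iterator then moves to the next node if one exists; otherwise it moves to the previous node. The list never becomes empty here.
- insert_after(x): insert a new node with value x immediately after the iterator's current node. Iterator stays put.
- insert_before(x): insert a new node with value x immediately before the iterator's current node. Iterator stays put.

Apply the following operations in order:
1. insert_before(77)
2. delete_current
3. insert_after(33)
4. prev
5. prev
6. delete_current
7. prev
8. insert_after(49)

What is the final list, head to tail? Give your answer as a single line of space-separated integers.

Answer: 2 49 33 5 8 3 9

Derivation:
After 1 (insert_before(77)): list=[77, 4, 2, 5, 8, 3, 9] cursor@4
After 2 (delete_current): list=[77, 2, 5, 8, 3, 9] cursor@2
After 3 (insert_after(33)): list=[77, 2, 33, 5, 8, 3, 9] cursor@2
After 4 (prev): list=[77, 2, 33, 5, 8, 3, 9] cursor@77
After 5 (prev): list=[77, 2, 33, 5, 8, 3, 9] cursor@77
After 6 (delete_current): list=[2, 33, 5, 8, 3, 9] cursor@2
After 7 (prev): list=[2, 33, 5, 8, 3, 9] cursor@2
After 8 (insert_after(49)): list=[2, 49, 33, 5, 8, 3, 9] cursor@2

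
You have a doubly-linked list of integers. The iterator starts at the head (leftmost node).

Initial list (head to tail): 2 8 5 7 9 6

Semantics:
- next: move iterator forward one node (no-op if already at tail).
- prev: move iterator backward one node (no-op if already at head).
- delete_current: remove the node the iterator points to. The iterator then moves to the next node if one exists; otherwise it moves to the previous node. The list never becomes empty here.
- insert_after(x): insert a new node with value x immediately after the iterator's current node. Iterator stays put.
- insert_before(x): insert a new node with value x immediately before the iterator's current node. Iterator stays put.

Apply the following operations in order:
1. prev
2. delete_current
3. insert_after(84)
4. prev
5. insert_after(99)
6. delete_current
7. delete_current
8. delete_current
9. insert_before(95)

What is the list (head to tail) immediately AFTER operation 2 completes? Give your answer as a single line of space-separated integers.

After 1 (prev): list=[2, 8, 5, 7, 9, 6] cursor@2
After 2 (delete_current): list=[8, 5, 7, 9, 6] cursor@8

Answer: 8 5 7 9 6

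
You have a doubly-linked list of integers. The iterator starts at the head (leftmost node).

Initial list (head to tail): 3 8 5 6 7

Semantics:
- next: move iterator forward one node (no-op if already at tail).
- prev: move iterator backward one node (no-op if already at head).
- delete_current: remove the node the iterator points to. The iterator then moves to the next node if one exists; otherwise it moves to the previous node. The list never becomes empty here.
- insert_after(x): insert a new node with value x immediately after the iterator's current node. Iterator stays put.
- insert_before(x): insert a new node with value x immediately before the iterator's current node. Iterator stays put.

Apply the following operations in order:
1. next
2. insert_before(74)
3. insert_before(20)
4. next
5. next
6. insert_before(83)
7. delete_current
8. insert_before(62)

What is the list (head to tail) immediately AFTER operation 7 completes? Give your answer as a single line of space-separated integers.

After 1 (next): list=[3, 8, 5, 6, 7] cursor@8
After 2 (insert_before(74)): list=[3, 74, 8, 5, 6, 7] cursor@8
After 3 (insert_before(20)): list=[3, 74, 20, 8, 5, 6, 7] cursor@8
After 4 (next): list=[3, 74, 20, 8, 5, 6, 7] cursor@5
After 5 (next): list=[3, 74, 20, 8, 5, 6, 7] cursor@6
After 6 (insert_before(83)): list=[3, 74, 20, 8, 5, 83, 6, 7] cursor@6
After 7 (delete_current): list=[3, 74, 20, 8, 5, 83, 7] cursor@7

Answer: 3 74 20 8 5 83 7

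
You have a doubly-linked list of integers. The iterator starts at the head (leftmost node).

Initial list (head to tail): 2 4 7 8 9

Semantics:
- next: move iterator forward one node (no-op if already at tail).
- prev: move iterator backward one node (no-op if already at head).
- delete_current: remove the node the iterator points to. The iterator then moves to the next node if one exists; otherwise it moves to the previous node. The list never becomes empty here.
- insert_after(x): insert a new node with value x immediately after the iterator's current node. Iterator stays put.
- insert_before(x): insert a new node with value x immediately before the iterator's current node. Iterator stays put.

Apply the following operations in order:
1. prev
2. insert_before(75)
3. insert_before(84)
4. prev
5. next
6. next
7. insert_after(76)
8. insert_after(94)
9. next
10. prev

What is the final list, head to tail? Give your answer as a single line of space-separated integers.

Answer: 75 84 2 4 94 76 7 8 9

Derivation:
After 1 (prev): list=[2, 4, 7, 8, 9] cursor@2
After 2 (insert_before(75)): list=[75, 2, 4, 7, 8, 9] cursor@2
After 3 (insert_before(84)): list=[75, 84, 2, 4, 7, 8, 9] cursor@2
After 4 (prev): list=[75, 84, 2, 4, 7, 8, 9] cursor@84
After 5 (next): list=[75, 84, 2, 4, 7, 8, 9] cursor@2
After 6 (next): list=[75, 84, 2, 4, 7, 8, 9] cursor@4
After 7 (insert_after(76)): list=[75, 84, 2, 4, 76, 7, 8, 9] cursor@4
After 8 (insert_after(94)): list=[75, 84, 2, 4, 94, 76, 7, 8, 9] cursor@4
After 9 (next): list=[75, 84, 2, 4, 94, 76, 7, 8, 9] cursor@94
After 10 (prev): list=[75, 84, 2, 4, 94, 76, 7, 8, 9] cursor@4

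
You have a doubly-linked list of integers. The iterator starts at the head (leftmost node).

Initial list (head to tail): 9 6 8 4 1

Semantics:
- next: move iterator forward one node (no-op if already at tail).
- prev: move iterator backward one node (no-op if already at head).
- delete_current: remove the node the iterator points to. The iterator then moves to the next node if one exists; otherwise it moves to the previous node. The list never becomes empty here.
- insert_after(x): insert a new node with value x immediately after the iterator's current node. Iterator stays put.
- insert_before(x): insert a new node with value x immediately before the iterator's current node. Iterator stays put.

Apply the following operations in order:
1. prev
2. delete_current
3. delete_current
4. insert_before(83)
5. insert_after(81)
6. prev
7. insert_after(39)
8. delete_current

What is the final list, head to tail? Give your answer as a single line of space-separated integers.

Answer: 39 8 81 4 1

Derivation:
After 1 (prev): list=[9, 6, 8, 4, 1] cursor@9
After 2 (delete_current): list=[6, 8, 4, 1] cursor@6
After 3 (delete_current): list=[8, 4, 1] cursor@8
After 4 (insert_before(83)): list=[83, 8, 4, 1] cursor@8
After 5 (insert_after(81)): list=[83, 8, 81, 4, 1] cursor@8
After 6 (prev): list=[83, 8, 81, 4, 1] cursor@83
After 7 (insert_after(39)): list=[83, 39, 8, 81, 4, 1] cursor@83
After 8 (delete_current): list=[39, 8, 81, 4, 1] cursor@39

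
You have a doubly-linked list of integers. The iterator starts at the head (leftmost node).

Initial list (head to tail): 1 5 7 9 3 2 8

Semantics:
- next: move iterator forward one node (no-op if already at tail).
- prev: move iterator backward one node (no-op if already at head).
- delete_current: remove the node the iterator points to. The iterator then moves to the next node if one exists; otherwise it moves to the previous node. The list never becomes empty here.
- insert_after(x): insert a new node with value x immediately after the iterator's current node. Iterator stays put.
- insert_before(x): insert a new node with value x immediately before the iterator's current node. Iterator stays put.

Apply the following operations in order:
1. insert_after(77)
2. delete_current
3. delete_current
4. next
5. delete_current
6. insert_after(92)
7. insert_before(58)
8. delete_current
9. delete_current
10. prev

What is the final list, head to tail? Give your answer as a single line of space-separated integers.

Answer: 5 58 3 2 8

Derivation:
After 1 (insert_after(77)): list=[1, 77, 5, 7, 9, 3, 2, 8] cursor@1
After 2 (delete_current): list=[77, 5, 7, 9, 3, 2, 8] cursor@77
After 3 (delete_current): list=[5, 7, 9, 3, 2, 8] cursor@5
After 4 (next): list=[5, 7, 9, 3, 2, 8] cursor@7
After 5 (delete_current): list=[5, 9, 3, 2, 8] cursor@9
After 6 (insert_after(92)): list=[5, 9, 92, 3, 2, 8] cursor@9
After 7 (insert_before(58)): list=[5, 58, 9, 92, 3, 2, 8] cursor@9
After 8 (delete_current): list=[5, 58, 92, 3, 2, 8] cursor@92
After 9 (delete_current): list=[5, 58, 3, 2, 8] cursor@3
After 10 (prev): list=[5, 58, 3, 2, 8] cursor@58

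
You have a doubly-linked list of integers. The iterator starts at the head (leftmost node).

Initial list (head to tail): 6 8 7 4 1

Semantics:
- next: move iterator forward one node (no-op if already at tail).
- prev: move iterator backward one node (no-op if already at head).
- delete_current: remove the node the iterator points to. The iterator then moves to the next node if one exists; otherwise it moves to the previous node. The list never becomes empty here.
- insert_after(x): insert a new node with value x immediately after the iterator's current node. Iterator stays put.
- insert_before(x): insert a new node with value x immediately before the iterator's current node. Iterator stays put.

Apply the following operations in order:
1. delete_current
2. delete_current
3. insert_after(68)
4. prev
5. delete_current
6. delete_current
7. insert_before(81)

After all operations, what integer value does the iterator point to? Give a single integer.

Answer: 4

Derivation:
After 1 (delete_current): list=[8, 7, 4, 1] cursor@8
After 2 (delete_current): list=[7, 4, 1] cursor@7
After 3 (insert_after(68)): list=[7, 68, 4, 1] cursor@7
After 4 (prev): list=[7, 68, 4, 1] cursor@7
After 5 (delete_current): list=[68, 4, 1] cursor@68
After 6 (delete_current): list=[4, 1] cursor@4
After 7 (insert_before(81)): list=[81, 4, 1] cursor@4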